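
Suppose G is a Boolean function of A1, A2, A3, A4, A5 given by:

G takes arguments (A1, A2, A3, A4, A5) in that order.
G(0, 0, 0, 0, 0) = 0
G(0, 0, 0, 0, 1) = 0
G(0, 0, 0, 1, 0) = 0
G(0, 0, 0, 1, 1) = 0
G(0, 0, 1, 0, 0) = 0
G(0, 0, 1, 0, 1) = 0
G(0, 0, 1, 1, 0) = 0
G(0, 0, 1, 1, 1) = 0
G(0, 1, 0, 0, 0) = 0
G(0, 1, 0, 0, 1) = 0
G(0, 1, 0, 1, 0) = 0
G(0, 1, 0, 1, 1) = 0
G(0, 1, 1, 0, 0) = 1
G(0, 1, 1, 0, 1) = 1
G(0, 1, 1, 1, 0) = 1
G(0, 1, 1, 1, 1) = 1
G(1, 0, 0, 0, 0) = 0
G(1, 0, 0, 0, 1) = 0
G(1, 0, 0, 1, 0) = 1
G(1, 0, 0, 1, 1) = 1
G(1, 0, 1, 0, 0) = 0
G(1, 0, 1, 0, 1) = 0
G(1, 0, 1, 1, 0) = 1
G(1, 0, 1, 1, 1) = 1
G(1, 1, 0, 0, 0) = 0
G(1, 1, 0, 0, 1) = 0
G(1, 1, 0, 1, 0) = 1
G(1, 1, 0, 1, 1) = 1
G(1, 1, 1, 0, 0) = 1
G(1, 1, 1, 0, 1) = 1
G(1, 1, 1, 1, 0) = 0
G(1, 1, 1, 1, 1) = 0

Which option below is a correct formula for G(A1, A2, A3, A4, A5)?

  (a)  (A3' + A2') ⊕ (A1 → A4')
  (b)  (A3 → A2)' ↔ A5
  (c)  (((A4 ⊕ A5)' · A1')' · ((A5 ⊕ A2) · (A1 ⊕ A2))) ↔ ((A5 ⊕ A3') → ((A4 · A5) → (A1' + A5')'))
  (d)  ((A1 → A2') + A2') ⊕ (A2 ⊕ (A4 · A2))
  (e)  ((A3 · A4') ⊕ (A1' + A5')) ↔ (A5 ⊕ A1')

a

(b): at (0,0,0,0,0) it gives 1, but G = 0 — eliminated.
(c): at (0,0,1,1,1) it gives 1, but G = 0 — eliminated.
(d): at (0,0,0,0,0) it gives 1, but G = 0 — eliminated.
(e): at (0,0,0,0,0) it gives 1, but G = 0 — eliminated.
Only (a) survives; checking it on all 32 rows confirms it matches G.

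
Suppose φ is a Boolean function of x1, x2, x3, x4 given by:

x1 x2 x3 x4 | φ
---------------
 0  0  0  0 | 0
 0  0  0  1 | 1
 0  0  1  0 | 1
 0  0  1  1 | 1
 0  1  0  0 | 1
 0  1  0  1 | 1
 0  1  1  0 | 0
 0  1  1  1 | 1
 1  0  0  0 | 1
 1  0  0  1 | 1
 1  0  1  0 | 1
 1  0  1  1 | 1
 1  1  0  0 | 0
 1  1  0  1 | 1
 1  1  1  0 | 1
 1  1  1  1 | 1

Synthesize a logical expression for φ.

φ is 0 on only 3 rows — (0,0,0,0), (0,1,1,0), (1,1,0,0). Writing each as a minterm (¬x1·¬x2·¬x3·¬x4, ¬x1·x2·x3·¬x4, x1·x2·¬x3·¬x4) and OR-ing them characterizes exactly where φ=0, so φ is the negation of that disjunction.

φ(x1, x2, x3, x4) = ¬(((((¬x1 ∧ ¬x2) ∧ ¬x3) ∧ ¬x4) ∨ (((¬x1 ∧ x2) ∧ x3) ∧ ¬x4)) ∨ (((x1 ∧ x2) ∧ ¬x3) ∧ ¬x4))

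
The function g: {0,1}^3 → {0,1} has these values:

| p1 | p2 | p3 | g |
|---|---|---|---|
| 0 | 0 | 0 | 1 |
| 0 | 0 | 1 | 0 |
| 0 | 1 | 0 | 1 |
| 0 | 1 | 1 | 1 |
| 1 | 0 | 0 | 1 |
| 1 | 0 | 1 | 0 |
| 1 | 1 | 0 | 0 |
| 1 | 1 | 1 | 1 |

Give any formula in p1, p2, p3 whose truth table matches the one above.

g(p1, p2, p3) = ((((p1' · p2') · p3) + ((p1 · p2') · p3)) + ((p1 · p2) · p3'))'

g is 0 on only 3 rows — (0,0,1), (1,0,1), (1,1,0). Writing each as a minterm (¬p1·¬p2·p3, p1·¬p2·p3, p1·p2·¬p3) and OR-ing them characterizes exactly where g=0, so g is the negation of that disjunction.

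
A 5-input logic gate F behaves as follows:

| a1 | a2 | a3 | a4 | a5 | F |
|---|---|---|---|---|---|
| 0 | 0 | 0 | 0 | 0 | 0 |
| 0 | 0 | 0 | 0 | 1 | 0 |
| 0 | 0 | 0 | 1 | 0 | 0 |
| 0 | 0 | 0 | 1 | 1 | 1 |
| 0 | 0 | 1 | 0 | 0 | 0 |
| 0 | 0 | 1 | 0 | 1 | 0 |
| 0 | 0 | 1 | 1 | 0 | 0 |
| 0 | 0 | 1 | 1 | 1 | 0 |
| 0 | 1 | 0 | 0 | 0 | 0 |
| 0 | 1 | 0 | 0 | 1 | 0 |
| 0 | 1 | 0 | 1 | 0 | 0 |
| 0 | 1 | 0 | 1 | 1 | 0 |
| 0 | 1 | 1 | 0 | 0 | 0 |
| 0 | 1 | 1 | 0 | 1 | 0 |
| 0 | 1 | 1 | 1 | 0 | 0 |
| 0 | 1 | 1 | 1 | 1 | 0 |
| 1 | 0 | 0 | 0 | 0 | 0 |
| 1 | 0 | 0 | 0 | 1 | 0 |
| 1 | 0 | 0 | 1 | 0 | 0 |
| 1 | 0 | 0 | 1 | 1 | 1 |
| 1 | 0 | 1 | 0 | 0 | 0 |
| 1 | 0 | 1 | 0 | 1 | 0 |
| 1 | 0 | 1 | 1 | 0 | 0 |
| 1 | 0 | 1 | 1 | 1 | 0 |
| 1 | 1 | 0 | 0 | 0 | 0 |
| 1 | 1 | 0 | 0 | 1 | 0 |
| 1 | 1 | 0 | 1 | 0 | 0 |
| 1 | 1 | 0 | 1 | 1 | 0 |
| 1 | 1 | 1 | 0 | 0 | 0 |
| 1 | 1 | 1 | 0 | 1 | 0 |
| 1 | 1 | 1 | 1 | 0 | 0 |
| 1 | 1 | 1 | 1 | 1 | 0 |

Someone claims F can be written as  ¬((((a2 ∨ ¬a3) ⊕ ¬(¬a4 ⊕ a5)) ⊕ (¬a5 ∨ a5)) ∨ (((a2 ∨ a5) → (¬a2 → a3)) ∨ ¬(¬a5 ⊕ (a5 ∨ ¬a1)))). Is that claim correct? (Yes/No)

Test each input against both F and the formula:
  a1=0, a2=0, a3=0, a4=0, a5=0: formula gives 0, F = 0 ✓
  a1=0, a2=0, a3=0, a4=0, a5=1: formula gives 0, F = 0 ✓
  a1=0, a2=0, a3=0, a4=1, a5=0: formula gives 0, F = 0 ✓
  a1=0, a2=0, a3=0, a4=1, a5=1: formula gives 1, F = 1 ✓
  … (the remaining 28 rows also agree.)
No disagreement on any input; they are logically equivalent.

Yes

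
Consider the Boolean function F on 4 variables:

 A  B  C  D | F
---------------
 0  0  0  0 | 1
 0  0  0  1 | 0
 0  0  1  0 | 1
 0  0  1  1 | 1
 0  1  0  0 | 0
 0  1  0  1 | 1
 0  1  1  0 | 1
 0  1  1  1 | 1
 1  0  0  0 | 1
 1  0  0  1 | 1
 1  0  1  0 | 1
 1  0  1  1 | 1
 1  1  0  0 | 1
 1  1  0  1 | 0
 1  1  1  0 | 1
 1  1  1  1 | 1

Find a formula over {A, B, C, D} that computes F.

F(A, B, C, D) = (((((A' · B') · C') · D) + (((A' · B) · C') · D')) + (((A · B) · C') · D))'

The 0-rows are (0,0,0,1), (0,1,0,0), (1,1,0,1). Take each as a conjunction (¬A·¬B·¬C·D, ¬A·B·¬C·¬D, A·B·¬C·D), form their disjunction, and complement — that gives a formula that is 1 everywhere F is.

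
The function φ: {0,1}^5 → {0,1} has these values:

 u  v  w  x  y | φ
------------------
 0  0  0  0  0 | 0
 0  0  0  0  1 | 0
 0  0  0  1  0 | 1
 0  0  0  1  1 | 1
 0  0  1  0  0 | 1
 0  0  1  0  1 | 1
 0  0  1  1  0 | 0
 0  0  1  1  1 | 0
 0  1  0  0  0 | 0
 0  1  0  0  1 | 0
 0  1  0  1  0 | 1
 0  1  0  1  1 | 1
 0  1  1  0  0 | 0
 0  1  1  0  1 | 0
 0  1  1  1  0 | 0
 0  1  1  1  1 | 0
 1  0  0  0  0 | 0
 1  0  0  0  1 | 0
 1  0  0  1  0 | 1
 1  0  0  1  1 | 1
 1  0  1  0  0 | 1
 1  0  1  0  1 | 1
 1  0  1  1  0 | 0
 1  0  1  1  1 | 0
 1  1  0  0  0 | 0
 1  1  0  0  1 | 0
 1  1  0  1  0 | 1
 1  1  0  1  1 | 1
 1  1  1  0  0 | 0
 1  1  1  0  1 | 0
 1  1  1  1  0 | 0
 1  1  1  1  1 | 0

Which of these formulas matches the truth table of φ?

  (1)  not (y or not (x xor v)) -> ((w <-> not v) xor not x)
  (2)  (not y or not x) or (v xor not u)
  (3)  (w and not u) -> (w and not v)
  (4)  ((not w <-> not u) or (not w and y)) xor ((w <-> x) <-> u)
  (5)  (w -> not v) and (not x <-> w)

(1) fails at (0,0,0,0,0): the formula yields 1, φ is 0.
(2) fails at (0,0,0,0,0): the formula yields 1, φ is 0.
(3) fails at (0,0,0,0,0): the formula yields 1, φ is 0.
(4) fails at (0,0,0,0,0): the formula yields 1, φ is 0.
Only (5) survives; checking it on all 32 rows confirms it matches φ.

5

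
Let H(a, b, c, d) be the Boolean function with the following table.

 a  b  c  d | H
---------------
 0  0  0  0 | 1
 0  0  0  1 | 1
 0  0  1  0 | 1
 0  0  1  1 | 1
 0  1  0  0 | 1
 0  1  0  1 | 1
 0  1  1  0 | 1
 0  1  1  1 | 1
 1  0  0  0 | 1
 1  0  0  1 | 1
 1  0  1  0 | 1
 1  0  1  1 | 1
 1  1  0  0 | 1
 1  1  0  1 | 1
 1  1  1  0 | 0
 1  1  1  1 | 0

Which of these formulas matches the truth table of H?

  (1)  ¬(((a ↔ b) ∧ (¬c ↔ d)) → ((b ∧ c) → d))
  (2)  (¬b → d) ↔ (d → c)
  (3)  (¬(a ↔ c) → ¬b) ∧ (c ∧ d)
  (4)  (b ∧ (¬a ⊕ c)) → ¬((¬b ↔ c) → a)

4

(1) disagrees with H on (0,0,0,0) (formula → 0, table → 1); rule it out.
(2) disagrees with H on (0,0,0,0) (formula → 0, table → 1); rule it out.
(3) disagrees with H on (0,0,0,0) (formula → 0, table → 1); rule it out.
(4) is the remaining candidate, and it agrees with H on all 16 inputs.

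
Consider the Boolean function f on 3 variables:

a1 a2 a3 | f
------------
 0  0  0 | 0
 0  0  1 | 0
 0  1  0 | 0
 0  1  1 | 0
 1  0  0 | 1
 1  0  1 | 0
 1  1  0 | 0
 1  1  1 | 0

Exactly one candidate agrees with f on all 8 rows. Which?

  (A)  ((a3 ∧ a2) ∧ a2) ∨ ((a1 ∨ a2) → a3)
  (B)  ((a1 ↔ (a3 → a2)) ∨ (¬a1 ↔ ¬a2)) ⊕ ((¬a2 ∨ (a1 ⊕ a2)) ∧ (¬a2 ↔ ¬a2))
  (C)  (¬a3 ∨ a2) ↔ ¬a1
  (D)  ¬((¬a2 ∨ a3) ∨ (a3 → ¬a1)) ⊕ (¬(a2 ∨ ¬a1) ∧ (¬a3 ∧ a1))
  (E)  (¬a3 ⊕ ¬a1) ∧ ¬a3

(A) fails at (0,0,0): the formula yields 1, f is 0.
(B) fails at (0,1,0): the formula yields 1, f is 0.
(C) fails at (0,0,0): the formula yields 1, f is 0.
(E) fails at (1,1,0): the formula yields 1, f is 0.
Only (D) survives; checking it on all 8 rows confirms it matches f.

D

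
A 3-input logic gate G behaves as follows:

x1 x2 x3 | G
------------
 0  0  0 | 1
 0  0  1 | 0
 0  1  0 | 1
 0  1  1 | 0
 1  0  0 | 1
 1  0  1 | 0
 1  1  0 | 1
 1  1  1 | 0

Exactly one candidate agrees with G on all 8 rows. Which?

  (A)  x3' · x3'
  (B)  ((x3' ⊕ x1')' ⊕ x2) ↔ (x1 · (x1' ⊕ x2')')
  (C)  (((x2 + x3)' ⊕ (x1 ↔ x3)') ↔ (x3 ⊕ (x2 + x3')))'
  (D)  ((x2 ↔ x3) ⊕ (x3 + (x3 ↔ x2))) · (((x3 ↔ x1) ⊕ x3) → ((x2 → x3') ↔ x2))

(B) fails at (0,0,0): the formula yields 0, G is 1.
(C) fails at (0,0,0): the formula yields 0, G is 1.
(D) fails at (0,0,0): the formula yields 0, G is 1.
That leaves (A). Evaluating it on every row reproduces the table of G exactly.

A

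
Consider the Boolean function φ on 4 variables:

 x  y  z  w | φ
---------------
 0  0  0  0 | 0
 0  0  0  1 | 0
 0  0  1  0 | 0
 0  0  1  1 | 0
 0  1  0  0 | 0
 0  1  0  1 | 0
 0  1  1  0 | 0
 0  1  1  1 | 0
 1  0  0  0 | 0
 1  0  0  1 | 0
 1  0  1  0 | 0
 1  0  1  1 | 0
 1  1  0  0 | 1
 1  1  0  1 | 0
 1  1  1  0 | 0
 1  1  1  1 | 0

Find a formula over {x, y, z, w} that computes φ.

Only row (1,1,0,0) gives 1. That row's minterm x·y·¬z·¬w is φ directly.

φ(x, y, z, w) = ((x and y) and not z) and not w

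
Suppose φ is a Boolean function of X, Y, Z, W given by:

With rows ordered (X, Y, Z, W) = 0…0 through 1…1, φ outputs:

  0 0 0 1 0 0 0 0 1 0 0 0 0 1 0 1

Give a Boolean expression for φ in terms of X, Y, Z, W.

φ=1 on 4 inputs: (0,0,1,1), (1,0,0,0), (1,1,0,1), (1,1,1,1). Reading each as a conjunction of literals (¬X·¬Y·Z·W, X·¬Y·¬Z·¬W, X·Y·¬Z·W, X·Y·Z·W) and taking the OR gives the canonical DNF.

φ(X, Y, Z, W) = (((((NOT X AND NOT Y) AND Z) AND W) OR (((X AND NOT Y) AND NOT Z) AND NOT W)) OR (((X AND Y) AND NOT Z) AND W)) OR (((X AND Y) AND Z) AND W)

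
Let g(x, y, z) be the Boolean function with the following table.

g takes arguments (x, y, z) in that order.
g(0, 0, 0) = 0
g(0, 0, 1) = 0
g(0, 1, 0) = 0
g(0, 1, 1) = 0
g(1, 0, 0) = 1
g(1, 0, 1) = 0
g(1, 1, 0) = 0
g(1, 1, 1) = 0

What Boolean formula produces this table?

g(x, y, z) = (x and not y) and not z

Only row (1,0,0) gives 1. That row's minterm x·¬y·¬z is g directly.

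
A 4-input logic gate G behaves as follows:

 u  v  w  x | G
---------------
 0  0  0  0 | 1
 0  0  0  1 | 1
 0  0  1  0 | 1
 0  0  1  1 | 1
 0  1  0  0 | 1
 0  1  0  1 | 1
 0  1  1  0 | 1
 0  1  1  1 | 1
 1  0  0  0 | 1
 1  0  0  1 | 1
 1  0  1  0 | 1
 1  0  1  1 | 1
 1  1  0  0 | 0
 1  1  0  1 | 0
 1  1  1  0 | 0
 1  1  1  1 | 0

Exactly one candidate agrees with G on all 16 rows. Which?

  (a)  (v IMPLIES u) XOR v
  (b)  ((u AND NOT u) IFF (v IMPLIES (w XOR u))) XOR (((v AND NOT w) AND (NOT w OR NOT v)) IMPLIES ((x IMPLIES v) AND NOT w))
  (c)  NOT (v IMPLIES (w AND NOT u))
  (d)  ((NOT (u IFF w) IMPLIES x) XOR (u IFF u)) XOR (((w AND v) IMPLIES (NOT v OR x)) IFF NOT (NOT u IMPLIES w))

a

(b) disagrees with G on (0,1,0,0) (formula → 0, table → 1); rule it out.
(c) disagrees with G on (0,0,0,0) (formula → 0, table → 1); rule it out.
(d) disagrees with G on (0,0,1,1) (formula → 0, table → 1); rule it out.
(a) is the remaining candidate, and it agrees with G on all 16 inputs.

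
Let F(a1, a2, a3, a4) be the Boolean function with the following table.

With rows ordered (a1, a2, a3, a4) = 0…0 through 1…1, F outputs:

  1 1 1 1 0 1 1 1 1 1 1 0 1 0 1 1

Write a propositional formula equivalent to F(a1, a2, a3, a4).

There are just 3 zero rows: (0,1,0,0), (1,0,1,1), (1,1,0,1). Their minterms are ¬a1·a2·¬a3·¬a4, a1·¬a2·a3·a4, a1·a2·¬a3·a4; the OR of those covers precisely the 0-outputs, and negating it yields F.

F(a1, a2, a3, a4) = NOT (((((NOT a1 AND a2) AND NOT a3) AND NOT a4) OR (((a1 AND NOT a2) AND a3) AND a4)) OR (((a1 AND a2) AND NOT a3) AND a4))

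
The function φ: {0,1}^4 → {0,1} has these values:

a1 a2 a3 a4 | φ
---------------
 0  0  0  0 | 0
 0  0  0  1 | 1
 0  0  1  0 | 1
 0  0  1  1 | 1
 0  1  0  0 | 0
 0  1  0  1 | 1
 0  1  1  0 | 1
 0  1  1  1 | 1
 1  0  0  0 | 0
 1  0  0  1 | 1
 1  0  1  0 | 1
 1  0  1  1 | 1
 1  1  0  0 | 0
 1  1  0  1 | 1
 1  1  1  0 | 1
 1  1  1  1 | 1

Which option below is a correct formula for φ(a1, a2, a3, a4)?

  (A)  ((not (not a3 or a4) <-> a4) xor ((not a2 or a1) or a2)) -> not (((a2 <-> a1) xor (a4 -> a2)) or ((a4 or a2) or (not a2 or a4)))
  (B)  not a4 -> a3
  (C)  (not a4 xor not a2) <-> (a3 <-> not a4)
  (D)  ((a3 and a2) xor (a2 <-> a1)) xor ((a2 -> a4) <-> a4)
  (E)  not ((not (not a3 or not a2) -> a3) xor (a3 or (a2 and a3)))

(A) fails at (0,0,0,0): the formula yields 1, φ is 0.
(C) fails at (0,0,0,0): the formula yields 1, φ is 0.
(D) fails at (0,0,0,0): the formula yields 1, φ is 0.
(E) fails at (0,0,0,1): the formula yields 0, φ is 1.
That leaves (B). Evaluating it on every row reproduces the table of φ exactly.

B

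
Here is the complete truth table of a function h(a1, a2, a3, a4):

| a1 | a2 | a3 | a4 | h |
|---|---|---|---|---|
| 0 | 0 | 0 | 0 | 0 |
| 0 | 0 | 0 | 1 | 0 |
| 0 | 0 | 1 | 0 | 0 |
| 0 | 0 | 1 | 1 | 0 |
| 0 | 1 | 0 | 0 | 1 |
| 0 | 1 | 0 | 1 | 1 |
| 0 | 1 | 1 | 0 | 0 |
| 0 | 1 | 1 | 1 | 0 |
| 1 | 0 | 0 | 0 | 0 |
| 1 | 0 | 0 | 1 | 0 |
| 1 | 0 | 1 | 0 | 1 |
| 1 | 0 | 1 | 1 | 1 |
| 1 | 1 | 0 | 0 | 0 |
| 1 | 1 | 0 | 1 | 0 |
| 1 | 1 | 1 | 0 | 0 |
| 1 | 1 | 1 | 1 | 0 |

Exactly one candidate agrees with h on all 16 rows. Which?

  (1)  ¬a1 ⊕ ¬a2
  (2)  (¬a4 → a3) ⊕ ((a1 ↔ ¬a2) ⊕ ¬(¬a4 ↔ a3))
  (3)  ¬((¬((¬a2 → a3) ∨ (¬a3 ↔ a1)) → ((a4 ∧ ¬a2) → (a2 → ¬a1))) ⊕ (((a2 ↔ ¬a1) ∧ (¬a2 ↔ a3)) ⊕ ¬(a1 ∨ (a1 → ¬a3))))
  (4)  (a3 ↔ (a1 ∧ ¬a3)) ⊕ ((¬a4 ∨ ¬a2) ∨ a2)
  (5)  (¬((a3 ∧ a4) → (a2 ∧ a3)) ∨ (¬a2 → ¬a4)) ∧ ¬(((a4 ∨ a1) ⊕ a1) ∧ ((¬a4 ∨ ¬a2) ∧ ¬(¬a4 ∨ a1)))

3

(1): at (0,1,1,0) it gives 1, but h = 0 — eliminated.
(2): at (0,0,0,0) it gives 1, but h = 0 — eliminated.
(4): at (0,0,1,0) it gives 1, but h = 0 — eliminated.
(5): at (0,0,0,0) it gives 1, but h = 0 — eliminated.
That leaves (3). Evaluating it on every row reproduces the table of h exactly.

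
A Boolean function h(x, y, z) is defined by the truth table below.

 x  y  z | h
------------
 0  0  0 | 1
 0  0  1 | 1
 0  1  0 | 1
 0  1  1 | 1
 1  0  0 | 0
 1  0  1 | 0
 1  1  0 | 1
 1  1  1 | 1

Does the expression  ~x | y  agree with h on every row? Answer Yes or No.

Test each input against both h and the formula:
  x=0, y=0, z=0: formula gives 1, h = 1 ✓
  x=0, y=0, z=1: formula gives 1, h = 1 ✓
  x=0, y=1, z=0: formula gives 1, h = 1 ✓
  x=0, y=1, z=1: formula gives 1, h = 1 ✓
  x=1, y=0, z=0: formula gives 0, h = 0 ✓
  … (the remaining 3 rows also agree.)
All 8 rows match — the expression computes h exactly.

Yes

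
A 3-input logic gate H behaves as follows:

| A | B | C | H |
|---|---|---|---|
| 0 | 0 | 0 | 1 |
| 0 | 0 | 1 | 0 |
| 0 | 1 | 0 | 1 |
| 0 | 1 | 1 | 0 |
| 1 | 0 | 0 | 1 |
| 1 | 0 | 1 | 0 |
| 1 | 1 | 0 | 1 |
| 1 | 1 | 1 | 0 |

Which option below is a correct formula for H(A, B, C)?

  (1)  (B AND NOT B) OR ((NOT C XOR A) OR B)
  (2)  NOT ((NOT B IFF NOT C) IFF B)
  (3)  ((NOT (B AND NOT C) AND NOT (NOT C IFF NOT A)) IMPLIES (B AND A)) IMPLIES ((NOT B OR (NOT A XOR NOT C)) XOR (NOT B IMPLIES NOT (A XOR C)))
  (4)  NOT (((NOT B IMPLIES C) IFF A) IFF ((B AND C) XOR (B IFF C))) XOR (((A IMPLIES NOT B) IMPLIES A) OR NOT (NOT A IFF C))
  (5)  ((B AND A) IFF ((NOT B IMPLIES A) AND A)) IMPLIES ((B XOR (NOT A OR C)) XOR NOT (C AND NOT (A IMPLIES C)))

(1) fails at (0,1,1): the formula yields 1, H is 0.
(3) fails at (0,0,0): the formula yields 0, H is 1.
(4) fails at (1,0,0): the formula yields 0, H is 1.
(5) fails at (0,0,0): the formula yields 0, H is 1.
Only (2) survives; checking it on all 8 rows confirms it matches H.

2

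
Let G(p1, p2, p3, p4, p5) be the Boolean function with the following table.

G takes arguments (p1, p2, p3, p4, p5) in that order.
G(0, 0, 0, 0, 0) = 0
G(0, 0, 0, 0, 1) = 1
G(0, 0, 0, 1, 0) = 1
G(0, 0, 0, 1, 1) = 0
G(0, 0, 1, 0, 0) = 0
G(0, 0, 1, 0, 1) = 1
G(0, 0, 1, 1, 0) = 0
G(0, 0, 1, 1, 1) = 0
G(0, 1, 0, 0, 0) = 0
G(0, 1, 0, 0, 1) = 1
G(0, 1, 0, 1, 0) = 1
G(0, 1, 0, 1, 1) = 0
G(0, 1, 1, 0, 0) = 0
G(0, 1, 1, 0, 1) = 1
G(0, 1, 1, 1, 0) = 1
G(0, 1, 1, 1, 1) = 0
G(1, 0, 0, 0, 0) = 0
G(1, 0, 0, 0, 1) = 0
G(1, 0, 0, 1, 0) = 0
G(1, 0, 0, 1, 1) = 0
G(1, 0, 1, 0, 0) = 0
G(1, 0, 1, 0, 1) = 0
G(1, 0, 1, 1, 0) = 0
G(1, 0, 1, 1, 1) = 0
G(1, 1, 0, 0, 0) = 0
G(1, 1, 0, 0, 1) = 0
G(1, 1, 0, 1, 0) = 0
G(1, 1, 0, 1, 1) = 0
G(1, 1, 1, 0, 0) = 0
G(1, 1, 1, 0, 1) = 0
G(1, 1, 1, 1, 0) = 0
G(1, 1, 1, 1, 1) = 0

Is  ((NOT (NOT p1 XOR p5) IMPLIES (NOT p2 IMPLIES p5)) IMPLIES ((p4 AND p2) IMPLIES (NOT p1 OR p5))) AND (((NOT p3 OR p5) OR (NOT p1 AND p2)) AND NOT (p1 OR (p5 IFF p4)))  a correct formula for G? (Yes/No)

Test each input against both G and the formula:
  p1=0, p2=0, p3=0, p4=0, p5=0: formula gives 0, G = 0 ✓
  p1=0, p2=0, p3=0, p4=0, p5=1: formula gives 1, G = 1 ✓
  p1=0, p2=0, p3=0, p4=1, p5=0: formula gives 1, G = 1 ✓
  p1=0, p2=0, p3=0, p4=1, p5=1: formula gives 0, G = 0 ✓
  …and likewise for the remaining 28 rows.
Every row agrees, so the formula is equivalent.

Yes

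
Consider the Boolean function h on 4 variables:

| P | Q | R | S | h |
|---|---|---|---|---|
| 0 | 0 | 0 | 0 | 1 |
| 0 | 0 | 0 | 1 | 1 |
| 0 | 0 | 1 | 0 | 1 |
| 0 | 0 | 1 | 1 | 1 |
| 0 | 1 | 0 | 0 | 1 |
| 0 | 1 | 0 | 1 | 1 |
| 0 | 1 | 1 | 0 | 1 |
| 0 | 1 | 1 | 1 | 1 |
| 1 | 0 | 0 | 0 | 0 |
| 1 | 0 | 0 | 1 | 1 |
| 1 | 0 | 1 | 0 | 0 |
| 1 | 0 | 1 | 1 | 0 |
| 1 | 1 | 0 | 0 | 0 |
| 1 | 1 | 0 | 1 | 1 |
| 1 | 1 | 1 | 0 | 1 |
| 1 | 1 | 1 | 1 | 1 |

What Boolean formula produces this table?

h(P, Q, R, S) = ¬((((((P ∧ ¬Q) ∧ ¬R) ∧ ¬S) ∨ (((P ∧ ¬Q) ∧ R) ∧ ¬S)) ∨ (((P ∧ ¬Q) ∧ R) ∧ S)) ∨ (((P ∧ Q) ∧ ¬R) ∧ ¬S))

There are just 4 zero rows: (1,0,0,0), (1,0,1,0), (1,0,1,1), (1,1,0,0). Their minterms are P·¬Q·¬R·¬S, P·¬Q·R·¬S, P·¬Q·R·S, P·Q·¬R·¬S; the OR of those covers precisely the 0-outputs, and negating it yields h.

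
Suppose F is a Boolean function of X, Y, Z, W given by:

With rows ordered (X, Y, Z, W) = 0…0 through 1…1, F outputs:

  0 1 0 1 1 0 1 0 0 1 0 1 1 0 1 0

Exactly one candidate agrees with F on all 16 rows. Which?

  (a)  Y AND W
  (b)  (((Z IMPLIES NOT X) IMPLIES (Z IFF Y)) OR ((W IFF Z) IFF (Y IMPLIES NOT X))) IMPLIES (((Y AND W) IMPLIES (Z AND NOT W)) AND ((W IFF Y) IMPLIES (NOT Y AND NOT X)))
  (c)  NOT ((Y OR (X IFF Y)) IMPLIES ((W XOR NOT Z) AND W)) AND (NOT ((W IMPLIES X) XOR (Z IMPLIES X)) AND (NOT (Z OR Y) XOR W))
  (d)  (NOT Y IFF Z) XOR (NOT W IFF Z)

(a): at (0,0,0,1) it gives 0, but F = 1 — eliminated.
(b): at (0,0,0,0) it gives 1, but F = 0 — eliminated.
(c): at (0,0,0,0) it gives 1, but F = 0 — eliminated.
Only (d) survives; checking it on all 16 rows confirms it matches F.

d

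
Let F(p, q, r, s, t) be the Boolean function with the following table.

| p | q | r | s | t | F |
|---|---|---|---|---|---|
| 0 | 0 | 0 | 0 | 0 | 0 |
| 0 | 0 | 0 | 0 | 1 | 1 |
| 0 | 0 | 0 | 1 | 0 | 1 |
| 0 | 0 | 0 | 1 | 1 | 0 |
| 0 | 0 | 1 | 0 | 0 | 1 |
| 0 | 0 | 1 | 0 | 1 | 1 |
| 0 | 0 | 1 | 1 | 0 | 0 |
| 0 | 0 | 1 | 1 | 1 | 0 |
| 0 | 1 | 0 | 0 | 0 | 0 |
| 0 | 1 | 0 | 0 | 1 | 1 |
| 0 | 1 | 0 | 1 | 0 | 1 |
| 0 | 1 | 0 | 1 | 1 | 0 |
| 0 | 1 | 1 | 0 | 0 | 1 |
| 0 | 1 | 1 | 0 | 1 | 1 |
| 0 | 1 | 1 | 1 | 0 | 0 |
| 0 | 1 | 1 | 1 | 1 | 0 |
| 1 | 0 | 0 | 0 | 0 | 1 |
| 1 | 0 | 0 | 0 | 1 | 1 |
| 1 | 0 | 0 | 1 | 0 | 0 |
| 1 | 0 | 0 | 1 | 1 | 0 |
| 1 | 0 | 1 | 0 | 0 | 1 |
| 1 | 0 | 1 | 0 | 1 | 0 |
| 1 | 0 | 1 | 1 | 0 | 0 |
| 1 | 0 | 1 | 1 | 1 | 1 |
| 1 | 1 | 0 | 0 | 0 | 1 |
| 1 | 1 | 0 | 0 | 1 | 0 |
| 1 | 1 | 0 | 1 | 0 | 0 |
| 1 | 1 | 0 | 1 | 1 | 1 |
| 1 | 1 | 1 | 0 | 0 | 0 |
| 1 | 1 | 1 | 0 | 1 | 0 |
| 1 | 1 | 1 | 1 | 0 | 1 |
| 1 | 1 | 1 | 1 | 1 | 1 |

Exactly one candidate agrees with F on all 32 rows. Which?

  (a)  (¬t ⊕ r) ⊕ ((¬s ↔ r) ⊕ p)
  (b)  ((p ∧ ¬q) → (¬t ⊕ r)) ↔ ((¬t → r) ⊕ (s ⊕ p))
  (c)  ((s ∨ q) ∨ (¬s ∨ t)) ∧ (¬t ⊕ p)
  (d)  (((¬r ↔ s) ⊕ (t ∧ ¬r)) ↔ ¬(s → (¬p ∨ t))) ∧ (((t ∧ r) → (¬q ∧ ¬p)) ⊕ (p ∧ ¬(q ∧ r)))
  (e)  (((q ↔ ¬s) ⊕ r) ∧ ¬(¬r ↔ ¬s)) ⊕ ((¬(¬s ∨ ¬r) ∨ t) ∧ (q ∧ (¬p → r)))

(a): at (0,0,0,0,0) it gives 1, but F = 0 — eliminated.
(c): at (0,0,0,0,0) it gives 1, but F = 0 — eliminated.
(d): at (0,0,0,0,0) it gives 1, but F = 0 — eliminated.
(e): at (0,0,0,0,1) it gives 0, but F = 1 — eliminated.
(b) is the remaining candidate, and it agrees with F on all 32 inputs.

b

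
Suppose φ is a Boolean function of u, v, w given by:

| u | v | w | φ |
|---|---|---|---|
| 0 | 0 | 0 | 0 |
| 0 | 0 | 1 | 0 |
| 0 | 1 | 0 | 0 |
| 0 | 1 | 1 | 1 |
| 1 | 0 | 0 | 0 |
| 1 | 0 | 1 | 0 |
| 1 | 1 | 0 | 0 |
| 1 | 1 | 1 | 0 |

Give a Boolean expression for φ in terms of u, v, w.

φ is 1 on exactly one input, (0,1,1), whose minterm is ¬u·v·w. So φ is just that conjunction.

φ(u, v, w) = (¬u ∧ v) ∧ w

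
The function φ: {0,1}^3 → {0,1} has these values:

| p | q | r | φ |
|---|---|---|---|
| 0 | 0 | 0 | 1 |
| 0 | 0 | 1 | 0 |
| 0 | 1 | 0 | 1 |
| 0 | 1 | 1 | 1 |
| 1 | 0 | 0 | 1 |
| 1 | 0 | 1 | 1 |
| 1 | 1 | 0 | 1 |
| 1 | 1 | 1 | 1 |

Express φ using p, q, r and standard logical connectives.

φ is 0 on exactly one input, (0,0,1), whose minterm is ¬p·¬q·r. So φ is the negation of that single conjunction.

φ(p, q, r) = ((p' · q') · r)'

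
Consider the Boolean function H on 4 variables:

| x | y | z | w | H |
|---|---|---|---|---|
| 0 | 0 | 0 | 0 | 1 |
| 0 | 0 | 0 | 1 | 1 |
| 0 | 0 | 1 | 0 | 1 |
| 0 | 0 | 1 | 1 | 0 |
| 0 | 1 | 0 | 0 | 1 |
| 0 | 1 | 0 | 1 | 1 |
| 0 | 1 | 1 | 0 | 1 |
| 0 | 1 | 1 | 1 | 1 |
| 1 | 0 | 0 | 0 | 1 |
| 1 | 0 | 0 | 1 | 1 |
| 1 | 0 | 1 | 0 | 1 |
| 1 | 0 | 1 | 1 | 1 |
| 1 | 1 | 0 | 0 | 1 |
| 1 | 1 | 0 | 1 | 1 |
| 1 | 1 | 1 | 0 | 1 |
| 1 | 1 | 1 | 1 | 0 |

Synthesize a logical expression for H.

The 0-rows are (0,0,1,1), (1,1,1,1). Take each as a conjunction (¬x·¬y·z·w, x·y·z·w), form their disjunction, and complement — that gives a formula that is 1 everywhere H is.

H(x, y, z, w) = ((((x' · y') · z) · w) + (((x · y) · z) · w))'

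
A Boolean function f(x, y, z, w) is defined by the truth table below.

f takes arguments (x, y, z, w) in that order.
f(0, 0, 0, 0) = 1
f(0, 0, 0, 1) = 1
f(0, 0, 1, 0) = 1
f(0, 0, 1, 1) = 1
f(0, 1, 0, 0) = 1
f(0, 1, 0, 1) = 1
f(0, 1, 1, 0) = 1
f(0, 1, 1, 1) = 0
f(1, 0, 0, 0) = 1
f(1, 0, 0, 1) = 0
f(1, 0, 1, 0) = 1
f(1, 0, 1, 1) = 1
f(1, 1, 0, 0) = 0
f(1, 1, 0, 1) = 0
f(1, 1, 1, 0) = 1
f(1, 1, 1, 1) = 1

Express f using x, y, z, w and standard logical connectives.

f(x, y, z, w) = not ((((((not x and y) and z) and w) or (((x and not y) and not z) and w)) or (((x and y) and not z) and not w)) or (((x and y) and not z) and w))

The 0-rows are (0,1,1,1), (1,0,0,1), (1,1,0,0), (1,1,0,1). Take each as a conjunction (¬x·y·z·w, x·¬y·¬z·w, x·y·¬z·¬w, x·y·¬z·w), form their disjunction, and complement — that gives a formula that is 1 everywhere f is.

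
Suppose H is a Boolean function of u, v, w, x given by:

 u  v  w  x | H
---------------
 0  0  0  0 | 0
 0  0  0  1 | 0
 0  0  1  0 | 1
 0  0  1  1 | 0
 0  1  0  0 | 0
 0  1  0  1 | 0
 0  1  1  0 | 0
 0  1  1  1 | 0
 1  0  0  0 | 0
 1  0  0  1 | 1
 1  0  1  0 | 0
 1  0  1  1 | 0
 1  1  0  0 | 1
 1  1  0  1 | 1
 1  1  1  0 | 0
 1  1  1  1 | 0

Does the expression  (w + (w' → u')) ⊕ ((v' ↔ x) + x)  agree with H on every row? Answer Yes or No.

No

Check the formula against H row by row:
  u=0, v=0, w=0, x=0: formula gives 1, but H = 0 ✗
Row (0,0,0,0) is a counterexample, so the formula is not equivalent to H.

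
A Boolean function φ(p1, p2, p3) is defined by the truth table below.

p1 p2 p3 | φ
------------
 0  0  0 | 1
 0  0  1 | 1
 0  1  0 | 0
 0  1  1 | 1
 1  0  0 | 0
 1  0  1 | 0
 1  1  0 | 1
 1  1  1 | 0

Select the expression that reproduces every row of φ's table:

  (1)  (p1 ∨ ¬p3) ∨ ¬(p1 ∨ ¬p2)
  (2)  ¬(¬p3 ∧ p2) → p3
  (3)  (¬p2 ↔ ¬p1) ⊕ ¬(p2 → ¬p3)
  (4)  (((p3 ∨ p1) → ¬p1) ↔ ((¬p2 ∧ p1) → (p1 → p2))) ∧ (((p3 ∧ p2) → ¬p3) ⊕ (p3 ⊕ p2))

(1) fails at (0,0,1): the formula yields 0, φ is 1.
(2) fails at (0,0,0): the formula yields 0, φ is 1.
(4) fails at (0,0,1): the formula yields 0, φ is 1.
(3) is the remaining candidate, and it agrees with φ on all 8 inputs.

3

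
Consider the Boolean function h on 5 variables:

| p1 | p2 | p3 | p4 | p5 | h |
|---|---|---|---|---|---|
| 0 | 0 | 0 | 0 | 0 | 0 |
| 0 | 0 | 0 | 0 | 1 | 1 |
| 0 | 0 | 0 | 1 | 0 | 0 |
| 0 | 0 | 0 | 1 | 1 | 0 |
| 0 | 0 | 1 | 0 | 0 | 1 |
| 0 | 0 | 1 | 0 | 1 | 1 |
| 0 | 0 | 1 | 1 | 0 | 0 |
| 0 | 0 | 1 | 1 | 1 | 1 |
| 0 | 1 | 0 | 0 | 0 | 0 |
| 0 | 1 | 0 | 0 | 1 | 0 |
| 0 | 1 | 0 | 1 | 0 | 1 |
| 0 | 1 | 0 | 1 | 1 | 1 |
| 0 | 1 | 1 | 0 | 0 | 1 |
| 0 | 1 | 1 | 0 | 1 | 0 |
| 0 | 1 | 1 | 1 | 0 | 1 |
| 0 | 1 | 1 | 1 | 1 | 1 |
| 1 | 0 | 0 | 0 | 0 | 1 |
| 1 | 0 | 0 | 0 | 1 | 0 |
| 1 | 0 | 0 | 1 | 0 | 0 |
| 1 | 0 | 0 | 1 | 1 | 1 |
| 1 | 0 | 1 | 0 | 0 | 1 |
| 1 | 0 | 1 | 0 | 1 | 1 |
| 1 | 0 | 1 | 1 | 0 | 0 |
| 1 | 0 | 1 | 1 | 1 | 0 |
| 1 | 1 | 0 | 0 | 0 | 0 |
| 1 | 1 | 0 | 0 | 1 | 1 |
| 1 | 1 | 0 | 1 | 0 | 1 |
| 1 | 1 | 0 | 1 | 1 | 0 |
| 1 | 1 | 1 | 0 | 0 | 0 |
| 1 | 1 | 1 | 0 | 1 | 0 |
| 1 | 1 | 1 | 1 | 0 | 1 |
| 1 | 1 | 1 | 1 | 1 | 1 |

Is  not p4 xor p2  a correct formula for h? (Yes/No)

Check the formula against h row by row:
  p1=0, p2=0, p3=0, p4=0, p5=0: formula gives 1, but h = 0 ✗
A single disagreement suffices: at (0,0,0,0,0) they differ, so the formula does not compute h.

No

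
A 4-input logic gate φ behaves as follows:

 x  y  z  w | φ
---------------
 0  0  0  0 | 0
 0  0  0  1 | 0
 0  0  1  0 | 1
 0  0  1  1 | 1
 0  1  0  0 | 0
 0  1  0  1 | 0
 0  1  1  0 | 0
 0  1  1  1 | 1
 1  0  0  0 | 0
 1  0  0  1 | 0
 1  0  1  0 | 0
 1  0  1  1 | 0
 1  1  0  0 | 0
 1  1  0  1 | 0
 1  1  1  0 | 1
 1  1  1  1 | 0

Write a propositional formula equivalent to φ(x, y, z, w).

φ=1 on 4 inputs: (0,0,1,0), (0,0,1,1), (0,1,1,1), (1,1,1,0). Reading each as a conjunction of literals (¬x·¬y·z·¬w, ¬x·¬y·z·w, ¬x·y·z·w, x·y·z·¬w) and taking the OR gives the canonical DNF.

φ(x, y, z, w) = (((((~x & ~y) & z) & ~w) | (((~x & ~y) & z) & w)) | (((~x & y) & z) & w)) | (((x & y) & z) & ~w)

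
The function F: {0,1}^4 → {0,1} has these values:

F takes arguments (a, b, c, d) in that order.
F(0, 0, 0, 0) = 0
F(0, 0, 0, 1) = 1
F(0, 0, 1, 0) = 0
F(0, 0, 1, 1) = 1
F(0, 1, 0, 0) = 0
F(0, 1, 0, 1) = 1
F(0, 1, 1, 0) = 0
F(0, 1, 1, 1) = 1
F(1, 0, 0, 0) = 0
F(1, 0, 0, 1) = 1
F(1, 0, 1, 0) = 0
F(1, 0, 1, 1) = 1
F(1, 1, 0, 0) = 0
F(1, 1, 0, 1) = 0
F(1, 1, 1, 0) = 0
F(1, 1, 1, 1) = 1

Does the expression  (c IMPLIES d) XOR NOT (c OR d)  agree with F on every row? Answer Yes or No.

Check the formula against F row by row:
  a=0, b=0, c=0, d=0: formula gives 0, F = 0 ✓
  a=0, b=0, c=0, d=1: formula gives 1, F = 1 ✓
  a=0, b=0, c=1, d=0: formula gives 0, F = 0 ✓
  a=0, b=0, c=1, d=1: formula gives 1, F = 1 ✓
  …
  a=1, b=1, c=0, d=1: formula gives 1, but F = 0 ✗
Row (1,1,0,1) is a counterexample, so the formula is not equivalent to F.

No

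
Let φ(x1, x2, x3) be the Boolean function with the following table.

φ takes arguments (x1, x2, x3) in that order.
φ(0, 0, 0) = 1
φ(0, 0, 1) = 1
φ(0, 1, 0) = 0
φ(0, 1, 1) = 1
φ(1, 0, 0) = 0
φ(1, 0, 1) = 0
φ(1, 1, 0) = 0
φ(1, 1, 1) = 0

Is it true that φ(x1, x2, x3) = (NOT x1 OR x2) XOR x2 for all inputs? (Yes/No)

No

Test each input against both φ and the formula:
  x1=0, x2=0, x3=0: formula gives 1, φ = 1 ✓
  x1=0, x2=0, x3=1: formula gives 1, φ = 1 ✓
  x1=0, x2=1, x3=0: formula gives 0, φ = 0 ✓
  x1=0, x2=1, x3=1: formula gives 0, but φ = 1 ✗
Since they disagree at (0,1,1), the expression is not a correct formula for φ.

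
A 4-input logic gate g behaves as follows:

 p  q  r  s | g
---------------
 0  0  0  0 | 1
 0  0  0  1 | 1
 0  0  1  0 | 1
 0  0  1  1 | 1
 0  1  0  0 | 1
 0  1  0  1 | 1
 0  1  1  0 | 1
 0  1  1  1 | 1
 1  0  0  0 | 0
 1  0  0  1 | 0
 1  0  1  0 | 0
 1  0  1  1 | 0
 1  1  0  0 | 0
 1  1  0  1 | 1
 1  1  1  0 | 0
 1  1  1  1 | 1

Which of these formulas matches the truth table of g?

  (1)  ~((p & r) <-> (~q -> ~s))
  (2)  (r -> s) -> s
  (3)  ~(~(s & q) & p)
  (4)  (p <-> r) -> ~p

3

(1): at (0,0,0,1) it gives 0, but g = 1 — eliminated.
(2): at (0,0,0,0) it gives 0, but g = 1 — eliminated.
(4): at (1,0,0,0) it gives 1, but g = 0 — eliminated.
Only (3) survives; checking it on all 16 rows confirms it matches g.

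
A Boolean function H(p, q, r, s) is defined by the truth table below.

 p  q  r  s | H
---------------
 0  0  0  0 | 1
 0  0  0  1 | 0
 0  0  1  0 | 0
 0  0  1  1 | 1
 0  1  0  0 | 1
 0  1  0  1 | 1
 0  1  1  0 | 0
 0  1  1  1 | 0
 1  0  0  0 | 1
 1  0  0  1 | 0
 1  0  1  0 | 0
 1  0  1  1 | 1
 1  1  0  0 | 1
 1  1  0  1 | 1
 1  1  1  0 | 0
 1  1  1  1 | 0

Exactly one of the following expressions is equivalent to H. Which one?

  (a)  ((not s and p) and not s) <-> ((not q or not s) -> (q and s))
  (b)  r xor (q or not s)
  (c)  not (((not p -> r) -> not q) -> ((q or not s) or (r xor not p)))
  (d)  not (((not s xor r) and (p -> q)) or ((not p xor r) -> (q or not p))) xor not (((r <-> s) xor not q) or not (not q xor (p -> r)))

(a) disagrees with H on (0,0,0,1) (formula → 1, table → 0); rule it out.
(c) disagrees with H on (0,0,0,0) (formula → 0, table → 1); rule it out.
(d) disagrees with H on (0,0,0,0) (formula → 0, table → 1); rule it out.
(b) is the remaining candidate, and it agrees with H on all 16 inputs.

b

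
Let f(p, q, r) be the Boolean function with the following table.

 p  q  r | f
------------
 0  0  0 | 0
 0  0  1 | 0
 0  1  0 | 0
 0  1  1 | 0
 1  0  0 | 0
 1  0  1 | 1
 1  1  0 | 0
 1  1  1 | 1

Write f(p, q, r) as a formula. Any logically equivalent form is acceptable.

The 1-rows are (1,0,1), (1,1,1). Each contributes one minterm — p·¬q·r; p·q·r — and their disjunction is a sum-of-products form of f.

f(p, q, r) = ((p · q') · r) + ((p · q) · r)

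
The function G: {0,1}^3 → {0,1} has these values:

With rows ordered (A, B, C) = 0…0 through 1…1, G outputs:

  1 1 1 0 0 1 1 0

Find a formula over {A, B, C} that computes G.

G(A, B, C) = ¬((((¬A ∧ B) ∧ C) ∨ ((A ∧ ¬B) ∧ ¬C)) ∨ ((A ∧ B) ∧ C))

The 0-rows are (0,1,1), (1,0,0), (1,1,1). Take each as a conjunction (¬A·B·C, A·¬B·¬C, A·B·C), form their disjunction, and complement — that gives a formula that is 1 everywhere G is.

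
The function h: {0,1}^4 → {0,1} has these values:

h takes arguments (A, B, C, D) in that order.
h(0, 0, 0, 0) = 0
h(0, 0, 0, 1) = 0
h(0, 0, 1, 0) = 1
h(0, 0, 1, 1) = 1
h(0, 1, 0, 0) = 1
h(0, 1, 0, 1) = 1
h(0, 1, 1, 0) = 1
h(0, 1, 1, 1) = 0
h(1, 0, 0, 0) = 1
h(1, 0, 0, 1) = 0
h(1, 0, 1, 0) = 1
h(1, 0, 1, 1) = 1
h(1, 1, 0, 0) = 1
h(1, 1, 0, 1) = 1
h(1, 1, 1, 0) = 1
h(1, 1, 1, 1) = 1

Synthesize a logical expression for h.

h(A, B, C, D) = ((((((A' · B') · C') · D') + (((A' · B') · C') · D)) + (((A' · B) · C) · D)) + (((A · B') · C') · D))'

h is 0 on only 4 rows — (0,0,0,0), (0,0,0,1), (0,1,1,1), (1,0,0,1). Writing each as a minterm (¬A·¬B·¬C·¬D, ¬A·¬B·¬C·D, ¬A·B·C·D, A·¬B·¬C·D) and OR-ing them characterizes exactly where h=0, so h is the negation of that disjunction.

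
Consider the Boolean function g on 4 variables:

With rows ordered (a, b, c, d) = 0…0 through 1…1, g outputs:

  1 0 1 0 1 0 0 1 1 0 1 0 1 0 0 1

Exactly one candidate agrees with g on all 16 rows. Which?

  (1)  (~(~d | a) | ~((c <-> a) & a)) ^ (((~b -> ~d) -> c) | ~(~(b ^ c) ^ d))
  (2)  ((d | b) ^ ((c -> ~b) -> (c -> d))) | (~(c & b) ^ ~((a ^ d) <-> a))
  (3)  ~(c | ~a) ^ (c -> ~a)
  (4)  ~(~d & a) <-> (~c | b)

(1) disagrees with g on (0,0,1,0) (formula → 0, table → 1); rule it out.
(3) disagrees with g on (0,0,0,1) (formula → 1, table → 0); rule it out.
(4) disagrees with g on (0,0,0,1) (formula → 1, table → 0); rule it out.
(2) is the remaining candidate, and it agrees with g on all 16 inputs.

2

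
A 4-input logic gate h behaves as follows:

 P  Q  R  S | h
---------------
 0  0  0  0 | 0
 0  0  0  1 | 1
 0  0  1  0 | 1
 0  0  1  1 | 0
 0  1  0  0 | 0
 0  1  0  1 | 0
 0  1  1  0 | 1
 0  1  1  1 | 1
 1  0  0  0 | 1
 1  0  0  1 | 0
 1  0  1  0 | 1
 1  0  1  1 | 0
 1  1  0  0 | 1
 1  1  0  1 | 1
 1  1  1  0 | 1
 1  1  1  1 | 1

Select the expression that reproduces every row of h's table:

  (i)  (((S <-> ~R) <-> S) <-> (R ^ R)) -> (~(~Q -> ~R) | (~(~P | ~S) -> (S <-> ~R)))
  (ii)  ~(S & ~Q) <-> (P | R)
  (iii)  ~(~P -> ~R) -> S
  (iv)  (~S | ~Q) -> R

(i) disagrees with h on (0,0,0,0) (formula → 1, table → 0); rule it out.
(iii) disagrees with h on (0,0,0,0) (formula → 1, table → 0); rule it out.
(iv) disagrees with h on (0,0,0,1) (formula → 0, table → 1); rule it out.
Only (ii) survives; checking it on all 16 rows confirms it matches h.

ii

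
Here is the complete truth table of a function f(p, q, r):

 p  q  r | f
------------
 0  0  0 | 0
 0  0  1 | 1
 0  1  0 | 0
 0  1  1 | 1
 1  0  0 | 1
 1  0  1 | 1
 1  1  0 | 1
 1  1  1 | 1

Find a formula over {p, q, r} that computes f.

There are just 2 zero rows: (0,0,0), (0,1,0). Their minterms are ¬p·¬q·¬r, ¬p·q·¬r; the OR of those covers precisely the 0-outputs, and negating it yields f.

f(p, q, r) = (((p' · q') · r') + ((p' · q) · r'))'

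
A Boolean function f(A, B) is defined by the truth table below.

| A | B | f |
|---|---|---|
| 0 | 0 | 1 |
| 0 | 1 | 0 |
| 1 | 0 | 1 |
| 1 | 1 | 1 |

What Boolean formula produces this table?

This is B → A (false only at 0,1).

f(A, B) = B → A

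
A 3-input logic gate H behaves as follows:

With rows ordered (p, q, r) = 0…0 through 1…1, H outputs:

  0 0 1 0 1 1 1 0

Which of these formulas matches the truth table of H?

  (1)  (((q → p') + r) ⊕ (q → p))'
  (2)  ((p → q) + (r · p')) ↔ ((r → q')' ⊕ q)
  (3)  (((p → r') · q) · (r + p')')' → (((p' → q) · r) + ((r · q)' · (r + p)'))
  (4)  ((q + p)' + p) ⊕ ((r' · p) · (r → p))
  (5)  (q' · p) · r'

(1): at (0,0,0) it gives 1, but H = 0 — eliminated.
(3): at (0,0,0) it gives 1, but H = 0 — eliminated.
(4): at (0,0,0) it gives 1, but H = 0 — eliminated.
(5): at (0,1,0) it gives 0, but H = 1 — eliminated.
Only (2) survives; checking it on all 8 rows confirms it matches H.

2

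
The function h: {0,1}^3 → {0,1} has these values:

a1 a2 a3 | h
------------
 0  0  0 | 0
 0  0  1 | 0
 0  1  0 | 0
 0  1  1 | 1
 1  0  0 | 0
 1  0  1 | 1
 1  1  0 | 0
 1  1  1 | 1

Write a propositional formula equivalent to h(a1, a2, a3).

h=1 on 3 inputs: (0,1,1), (1,0,1), (1,1,1). Reading each as a conjunction of literals (¬a1·a2·a3, a1·¬a2·a3, a1·a2·a3) and taking the OR gives the canonical DNF.

h(a1, a2, a3) = (((¬a1 ∧ a2) ∧ a3) ∨ ((a1 ∧ ¬a2) ∧ a3)) ∨ ((a1 ∧ a2) ∧ a3)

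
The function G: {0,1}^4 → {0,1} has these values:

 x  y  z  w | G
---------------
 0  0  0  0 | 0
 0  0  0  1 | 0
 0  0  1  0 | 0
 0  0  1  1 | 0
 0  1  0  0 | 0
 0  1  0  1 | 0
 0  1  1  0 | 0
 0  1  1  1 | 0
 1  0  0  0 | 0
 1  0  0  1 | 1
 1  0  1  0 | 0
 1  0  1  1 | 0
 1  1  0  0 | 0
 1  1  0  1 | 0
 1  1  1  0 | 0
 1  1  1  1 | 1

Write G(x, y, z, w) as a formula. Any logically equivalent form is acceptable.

G(x, y, z, w) = (((x ∧ ¬y) ∧ ¬z) ∧ w) ∨ (((x ∧ y) ∧ z) ∧ w)

Collect the rows where G=1 — (1,0,0,1), (1,1,1,1) — and write one minterm per row: x·¬y·¬z·w, x·y·z·w. Their union (logical OR) reproduces the table exactly.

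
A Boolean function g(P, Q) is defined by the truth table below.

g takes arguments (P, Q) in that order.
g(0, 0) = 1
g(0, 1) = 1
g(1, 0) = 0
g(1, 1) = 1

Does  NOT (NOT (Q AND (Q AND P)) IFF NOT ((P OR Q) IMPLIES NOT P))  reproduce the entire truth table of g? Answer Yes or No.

Yes

Check the formula against g row by row:
  P=0, Q=0: formula gives 1, g = 1 ✓
  P=0, Q=1: formula gives 1, g = 1 ✓
  P=1, Q=0: formula gives 0, g = 0 ✓
  P=1, Q=1: formula gives 1, g = 1 ✓
No disagreement on any input; they are logically equivalent.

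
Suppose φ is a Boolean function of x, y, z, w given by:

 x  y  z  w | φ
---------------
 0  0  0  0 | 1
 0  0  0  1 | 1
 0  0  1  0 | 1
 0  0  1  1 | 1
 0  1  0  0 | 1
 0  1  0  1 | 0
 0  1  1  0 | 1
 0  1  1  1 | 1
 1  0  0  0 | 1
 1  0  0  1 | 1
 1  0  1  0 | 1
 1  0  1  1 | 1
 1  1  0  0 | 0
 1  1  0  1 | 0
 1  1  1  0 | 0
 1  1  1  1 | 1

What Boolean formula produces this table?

φ is 0 on only 4 rows — (0,1,0,1), (1,1,0,0), (1,1,0,1), (1,1,1,0). Writing each as a minterm (¬x·y·¬z·w, x·y·¬z·¬w, x·y·¬z·w, x·y·z·¬w) and OR-ing them characterizes exactly where φ=0, so φ is the negation of that disjunction.

φ(x, y, z, w) = ¬((((((¬x ∧ y) ∧ ¬z) ∧ w) ∨ (((x ∧ y) ∧ ¬z) ∧ ¬w)) ∨ (((x ∧ y) ∧ ¬z) ∧ w)) ∨ (((x ∧ y) ∧ z) ∧ ¬w))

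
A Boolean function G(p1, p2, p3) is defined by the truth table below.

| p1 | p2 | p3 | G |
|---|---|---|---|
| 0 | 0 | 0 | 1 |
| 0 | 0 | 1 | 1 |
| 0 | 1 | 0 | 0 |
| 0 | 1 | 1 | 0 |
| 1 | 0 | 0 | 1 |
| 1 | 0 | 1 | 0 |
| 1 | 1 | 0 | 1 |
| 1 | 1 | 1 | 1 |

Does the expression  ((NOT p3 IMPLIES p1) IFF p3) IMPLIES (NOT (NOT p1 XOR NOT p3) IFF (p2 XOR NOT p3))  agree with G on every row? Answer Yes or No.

Evaluate ((NOT p3 IMPLIES p1) IFF p3) IMPLIES (NOT (NOT p1 XOR NOT p3) IFF (p2 XOR NOT p3)) on each row and compare to G:
  p1=0, p2=0, p3=0: formula gives 1, G = 1 ✓
  p1=0, p2=0, p3=1: formula gives 1, G = 1 ✓
  p1=0, p2=1, p3=0: formula gives 0, G = 0 ✓
  p1=0, p2=1, p3=1: formula gives 0, G = 0 ✓
  p1=1, p2=0, p3=0: formula gives 1, G = 1 ✓
  … (the remaining 3 rows also agree.)
No disagreement on any input; they are logically equivalent.

Yes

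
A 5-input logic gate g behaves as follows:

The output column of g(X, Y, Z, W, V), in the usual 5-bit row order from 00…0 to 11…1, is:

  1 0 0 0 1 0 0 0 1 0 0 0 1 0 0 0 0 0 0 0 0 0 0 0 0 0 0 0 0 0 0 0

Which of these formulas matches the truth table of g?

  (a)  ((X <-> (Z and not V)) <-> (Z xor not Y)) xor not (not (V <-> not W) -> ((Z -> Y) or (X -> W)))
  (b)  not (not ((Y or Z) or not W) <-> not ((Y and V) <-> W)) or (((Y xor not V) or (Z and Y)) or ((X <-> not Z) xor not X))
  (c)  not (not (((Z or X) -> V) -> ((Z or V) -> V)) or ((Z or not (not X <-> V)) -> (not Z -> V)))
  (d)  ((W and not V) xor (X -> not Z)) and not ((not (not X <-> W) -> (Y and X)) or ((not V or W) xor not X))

d

(a) fails at (0,0,0,0,1): the formula yields 1, g is 0.
(b) fails at (0,0,0,0,1): the formula yields 1, g is 0.
(c) fails at (0,0,0,1,0): the formula yields 1, g is 0.
(d) is the remaining candidate, and it agrees with g on all 32 inputs.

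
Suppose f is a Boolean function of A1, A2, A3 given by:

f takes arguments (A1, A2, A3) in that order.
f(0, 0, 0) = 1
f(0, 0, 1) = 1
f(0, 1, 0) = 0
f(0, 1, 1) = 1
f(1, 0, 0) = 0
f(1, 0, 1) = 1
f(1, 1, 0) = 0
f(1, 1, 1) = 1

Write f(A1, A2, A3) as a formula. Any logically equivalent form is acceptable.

f(A1, A2, A3) = ~((((~A1 & A2) & ~A3) | ((A1 & ~A2) & ~A3)) | ((A1 & A2) & ~A3))

The 0-rows are (0,1,0), (1,0,0), (1,1,0). Take each as a conjunction (¬A1·A2·¬A3, A1·¬A2·¬A3, A1·A2·¬A3), form their disjunction, and complement — that gives a formula that is 1 everywhere f is.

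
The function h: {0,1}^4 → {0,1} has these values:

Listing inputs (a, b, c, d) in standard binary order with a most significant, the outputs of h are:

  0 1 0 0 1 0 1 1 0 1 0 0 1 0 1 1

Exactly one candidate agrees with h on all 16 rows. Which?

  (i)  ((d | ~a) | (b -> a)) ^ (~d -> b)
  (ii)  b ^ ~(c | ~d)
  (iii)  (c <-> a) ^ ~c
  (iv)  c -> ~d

(i): at (0,0,0,0) it gives 1, but h = 0 — eliminated.
(iii): at (0,0,0,1) it gives 0, but h = 1 — eliminated.
(iv): at (0,0,0,0) it gives 1, but h = 0 — eliminated.
(ii) is the remaining candidate, and it agrees with h on all 16 inputs.

ii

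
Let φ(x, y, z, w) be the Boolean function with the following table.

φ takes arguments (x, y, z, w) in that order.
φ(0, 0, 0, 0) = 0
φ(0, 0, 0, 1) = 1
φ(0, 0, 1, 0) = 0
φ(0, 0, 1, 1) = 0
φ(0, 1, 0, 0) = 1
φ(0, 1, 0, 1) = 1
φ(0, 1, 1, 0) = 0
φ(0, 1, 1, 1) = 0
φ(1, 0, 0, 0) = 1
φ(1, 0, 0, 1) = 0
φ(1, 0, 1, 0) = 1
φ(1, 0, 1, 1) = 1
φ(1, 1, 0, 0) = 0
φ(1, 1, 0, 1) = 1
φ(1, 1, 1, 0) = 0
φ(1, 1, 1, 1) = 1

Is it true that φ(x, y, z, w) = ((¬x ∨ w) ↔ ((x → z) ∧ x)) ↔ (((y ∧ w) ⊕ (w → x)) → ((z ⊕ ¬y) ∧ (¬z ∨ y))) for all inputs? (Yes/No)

No

Evaluate ((¬x ∨ w) ↔ ((x → z) ∧ x)) ↔ (((y ∧ w) ⊕ (w → x)) → ((z ⊕ ¬y) ∧ (¬z ∨ y))) on each row and compare to φ:
  x=0, y=0, z=0, w=0: formula gives 0, φ = 0 ✓
  x=0, y=0, z=0, w=1: formula gives 0, but φ = 1 ✗
Since they disagree at (0,0,0,1), the expression is not a correct formula for φ.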